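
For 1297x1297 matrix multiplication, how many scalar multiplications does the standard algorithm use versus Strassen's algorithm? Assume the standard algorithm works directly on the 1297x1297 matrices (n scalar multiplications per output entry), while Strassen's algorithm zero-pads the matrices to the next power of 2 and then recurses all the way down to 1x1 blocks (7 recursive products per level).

Matrix multiplication for 1297x1297 matrices:

Strassen's algorithm requires power-of-2 dimensions. Pad 1297x1297 to 2048x2048 (next power of 2).

Standard algorithm: 1297^3 = 2181825073 multiplications
Strassen's algorithm: 7^(log2(2048)) = 7^11 = 1977326743 multiplications
Savings: 2181825073 - 1977326743 = 204498330 multiplications

Standard: 2181825073 multiplications (1297^3). Strassen: 1977326743 multiplications (7^11, after padding to 2048x2048). Strassen reduces 8 recursive multiplications to 7 at each level.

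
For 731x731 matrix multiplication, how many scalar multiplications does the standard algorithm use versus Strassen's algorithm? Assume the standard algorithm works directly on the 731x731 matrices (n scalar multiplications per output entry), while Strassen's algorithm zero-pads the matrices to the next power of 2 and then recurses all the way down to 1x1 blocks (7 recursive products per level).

Matrix multiplication for 731x731 matrices:

Strassen's algorithm requires power-of-2 dimensions. Pad 731x731 to 1024x1024 (next power of 2).

Standard algorithm: 731^3 = 390617891 multiplications
Strassen's algorithm: 7^(log2(1024)) = 7^10 = 282475249 multiplications
Savings: 390617891 - 282475249 = 108142642 multiplications

Standard: 390617891 multiplications (731^3). Strassen: 282475249 multiplications (7^10, after padding to 1024x1024). Strassen reduces 8 recursive multiplications to 7 at each level.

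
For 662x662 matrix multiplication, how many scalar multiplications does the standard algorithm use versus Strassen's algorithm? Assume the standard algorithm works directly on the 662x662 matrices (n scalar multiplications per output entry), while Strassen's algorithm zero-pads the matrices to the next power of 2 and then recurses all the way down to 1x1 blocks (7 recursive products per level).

Matrix multiplication for 662x662 matrices:

Strassen's algorithm requires power-of-2 dimensions. Pad 662x662 to 1024x1024 (next power of 2).

Standard algorithm: 662^3 = 290117528 multiplications
Strassen's algorithm: 7^(log2(1024)) = 7^10 = 282475249 multiplications
Savings: 290117528 - 282475249 = 7642279 multiplications

Standard: 290117528 multiplications (662^3). Strassen: 282475249 multiplications (7^10, after padding to 1024x1024). Strassen reduces 8 recursive multiplications to 7 at each level.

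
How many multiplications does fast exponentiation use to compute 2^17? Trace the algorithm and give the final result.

Computing 2^17 by squaring (build up from 2^1; each line after the first costs one multiplication):

2^1 = 2
2^2 = (2^1)^2 = 2^2 = 4
2^4 = (2^2)^2 = 4^2 = 16
2^8 = (2^4)^2 = 16^2 = 256
2^16 = (2^8)^2 = 256^2 = 65536
2^17 = 2 * 2^16 = 2 * 65536 = 131072

Result: 131072
Multiplications needed: 5 (5 lines after 2^1)

2^17 = 131072. Using exponentiation by squaring, this requires 5 multiplications. The key idea: if the exponent is even, square the half-power; if odd, multiply by the base once.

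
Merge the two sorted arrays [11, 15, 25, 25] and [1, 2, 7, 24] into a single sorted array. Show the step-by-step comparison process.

Merging process:

Compare 11 vs 1: take 1 from right. Merged: [1]
Compare 11 vs 2: take 2 from right. Merged: [1, 2]
Compare 11 vs 7: take 7 from right. Merged: [1, 2, 7]
Compare 11 vs 24: take 11 from left. Merged: [1, 2, 7, 11]
Compare 15 vs 24: take 15 from left. Merged: [1, 2, 7, 11, 15]
Compare 25 vs 24: take 24 from right. Merged: [1, 2, 7, 11, 15, 24]
Append remaining from left: [25, 25]. Merged: [1, 2, 7, 11, 15, 24, 25, 25]

Final merged array: [1, 2, 7, 11, 15, 24, 25, 25]
Total comparisons: 6

The merged array is [1, 2, 7, 11, 15, 24, 25, 25], requiring 6 comparisons. The merge step runs in O(n) time where n is the total number of elements.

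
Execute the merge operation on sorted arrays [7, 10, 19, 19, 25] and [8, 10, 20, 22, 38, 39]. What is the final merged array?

Merging process:

Compare 7 vs 8: take 7 from left. Merged: [7]
Compare 10 vs 8: take 8 from right. Merged: [7, 8]
Compare 10 vs 10: take 10 from left. Merged: [7, 8, 10]
Compare 19 vs 10: take 10 from right. Merged: [7, 8, 10, 10]
Compare 19 vs 20: take 19 from left. Merged: [7, 8, 10, 10, 19]
Compare 19 vs 20: take 19 from left. Merged: [7, 8, 10, 10, 19, 19]
Compare 25 vs 20: take 20 from right. Merged: [7, 8, 10, 10, 19, 19, 20]
Compare 25 vs 22: take 22 from right. Merged: [7, 8, 10, 10, 19, 19, 20, 22]
Compare 25 vs 38: take 25 from left. Merged: [7, 8, 10, 10, 19, 19, 20, 22, 25]
Append remaining from right: [38, 39]. Merged: [7, 8, 10, 10, 19, 19, 20, 22, 25, 38, 39]

Final merged array: [7, 8, 10, 10, 19, 19, 20, 22, 25, 38, 39]
Total comparisons: 9

The merged array is [7, 8, 10, 10, 19, 19, 20, 22, 25, 38, 39], requiring 9 comparisons. The merge step runs in O(n) time where n is the total number of elements.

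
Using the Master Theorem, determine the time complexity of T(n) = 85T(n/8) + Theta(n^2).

Master Theorem for T(n) = 85T(n/8) + O(n^2):

a = 85, b = 8, c = 2
log_b(a) = log_8(85) = 2.1365

Case 1: c = 2 < log_8(85) = 2.1365
T(n) = O(n^(log_8 85))

For T(n) = 85T(n/8) + O(n^2): log_8(85) = 2.1365. This is Case 1 of the Master Theorem (c < log_b(a), work dominated by leaves), giving O(n^(log_8 85)).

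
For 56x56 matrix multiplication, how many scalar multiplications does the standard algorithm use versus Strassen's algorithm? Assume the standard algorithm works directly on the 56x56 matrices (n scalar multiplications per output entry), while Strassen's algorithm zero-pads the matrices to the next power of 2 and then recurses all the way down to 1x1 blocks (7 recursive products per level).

Matrix multiplication for 56x56 matrices:

Strassen's algorithm requires power-of-2 dimensions. Pad 56x56 to 64x64 (next power of 2).

Standard algorithm: 56^3 = 175616 multiplications
Strassen's algorithm: 7^(log2(64)) = 7^6 = 117649 multiplications
Savings: 175616 - 117649 = 57967 multiplications

Standard: 175616 multiplications (56^3). Strassen: 117649 multiplications (7^6, after padding to 64x64). Strassen reduces 8 recursive multiplications to 7 at each level.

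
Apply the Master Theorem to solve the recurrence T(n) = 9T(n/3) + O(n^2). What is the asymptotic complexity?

Master Theorem for T(n) = 9T(n/3) + O(n^2):

a = 9, b = 3, c = 2
log_b(a) = log_3(9) = 2.0000

Case 2: c = 2 = log_3(9) = 2.0000
T(n) = O(n^2 log n) = O(n^2 log n)

For T(n) = 9T(n/3) + O(n^2): log_3(9) = 2.0000. This is Case 2 of the Master Theorem (c = log_b(a), equal work at all levels), giving O(n^2 log n).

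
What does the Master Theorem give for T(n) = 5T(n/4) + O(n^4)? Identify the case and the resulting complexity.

Master Theorem for T(n) = 5T(n/4) + O(n^4):

a = 5, b = 4, c = 4
log_b(a) = log_4(5) = 1.1610

Case 3: c = 4 > log_4(5) = 1.1610
T(n) = O(n^4) = O(n^4)

For T(n) = 5T(n/4) + O(n^4): log_4(5) = 1.1610. This is Case 3 of the Master Theorem (c > log_b(a), work dominated by root), giving O(n^4).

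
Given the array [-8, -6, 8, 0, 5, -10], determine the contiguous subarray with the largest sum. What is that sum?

Using Kadane's algorithm on [-8, -6, 8, 0, 5, -10]:

Scanning through the array:
Position 1 (value -6): max_ending_here = -6, max_so_far = -6
Position 2 (value 8): max_ending_here = 8, max_so_far = 8
Position 3 (value 0): max_ending_here = 8, max_so_far = 8
Position 4 (value 5): max_ending_here = 13, max_so_far = 13
Position 5 (value -10): max_ending_here = 3, max_so_far = 13

Maximum subarray: [8, 0, 5]
Maximum sum: 13

The maximum subarray is [8, 0, 5] with sum 13. This subarray runs from index 2 to index 4.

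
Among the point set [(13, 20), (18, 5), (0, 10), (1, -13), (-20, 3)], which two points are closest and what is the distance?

Computing all pairwise distances among 5 points:

d((13, 20), (18, 5)) = 15.8114 <-- minimum
d((13, 20), (0, 10)) = 16.4012
d((13, 20), (1, -13)) = 35.1141
d((13, 20), (-20, 3)) = 37.1214
d((18, 5), (0, 10)) = 18.6815
d((18, 5), (1, -13)) = 24.7588
d((18, 5), (-20, 3)) = 38.0526
d((0, 10), (1, -13)) = 23.0217
d((0, 10), (-20, 3)) = 21.1896
d((1, -13), (-20, 3)) = 26.4008

Closest pair: (13, 20) and (18, 5) with distance 15.8114

The closest pair is (13, 20) and (18, 5) with Euclidean distance 15.8114. For 5 points, brute-force pairwise comparison is shown above. For large n, the divide-and-conquer algorithm (sort by x, recurse on halves, check the dividing strip) achieves O(n log n).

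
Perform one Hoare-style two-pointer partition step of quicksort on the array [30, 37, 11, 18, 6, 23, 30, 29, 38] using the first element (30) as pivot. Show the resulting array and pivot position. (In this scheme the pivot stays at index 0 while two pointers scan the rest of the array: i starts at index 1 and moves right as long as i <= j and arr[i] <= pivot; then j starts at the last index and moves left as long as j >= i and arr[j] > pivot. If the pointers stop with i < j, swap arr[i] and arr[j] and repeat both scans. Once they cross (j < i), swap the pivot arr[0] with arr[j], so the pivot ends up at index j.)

Hoare-style two-pointer partition with pivot = 30:

Initial array: [30, 37, 11, 18, 6, 23, 30, 29, 38]

Pointers start at i = 1, j = 8.
i stops at index 1 (arr[1]=37 > 30), j stops at index 7 (arr[7]=29 <= 30): swap arr[1] and arr[7], array becomes [30, 29, 11, 18, 6, 23, 30, 37, 38]
i ends at 7, j ends at 6: the pointers have crossed (j < i), so scanning stops.

Swap pivot arr[0] with arr[6] to place pivot at position 6: [30, 29, 11, 18, 6, 23, 30, 37, 38]
Pivot position: 6

After partitioning with pivot 30, the array becomes [30, 29, 11, 18, 6, 23, 30, 37, 38]. The pivot is placed at index 6. All elements to the left of the pivot are <= 30, and all elements to the right are > 30.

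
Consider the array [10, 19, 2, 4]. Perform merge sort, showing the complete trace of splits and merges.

Merge sort trace:

Split: [10, 19, 2, 4] -> [10, 19] and [2, 4]
  Split: [10, 19] -> [10] and [19]
  Merge: [10] + [19] -> [10, 19]
  Split: [2, 4] -> [2] and [4]
  Merge: [2] + [4] -> [2, 4]
Merge: [10, 19] + [2, 4] -> [2, 4, 10, 19]

Final sorted array: [2, 4, 10, 19]

The merge sort proceeds by recursively splitting the array and merging sorted halves.
After all merges, the sorted array is [2, 4, 10, 19].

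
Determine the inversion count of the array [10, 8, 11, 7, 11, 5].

Finding inversions in [10, 8, 11, 7, 11, 5]:

(0, 1): arr[0]=10 > arr[1]=8
(0, 3): arr[0]=10 > arr[3]=7
(0, 5): arr[0]=10 > arr[5]=5
(1, 3): arr[1]=8 > arr[3]=7
(1, 5): arr[1]=8 > arr[5]=5
(2, 3): arr[2]=11 > arr[3]=7
(2, 5): arr[2]=11 > arr[5]=5
(3, 5): arr[3]=7 > arr[5]=5
(4, 5): arr[4]=11 > arr[5]=5

Total inversions: 9

The array has 9 inversion(s): (0,1), (0,3), (0,5), (1,3), (1,5), (2,3), (2,5), (3,5), (4,5). Each pair (i,j) satisfies i < j and arr[i] > arr[j].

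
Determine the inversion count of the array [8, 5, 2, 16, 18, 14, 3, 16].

Finding inversions in [8, 5, 2, 16, 18, 14, 3, 16]:

(0, 1): arr[0]=8 > arr[1]=5
(0, 2): arr[0]=8 > arr[2]=2
(0, 6): arr[0]=8 > arr[6]=3
(1, 2): arr[1]=5 > arr[2]=2
(1, 6): arr[1]=5 > arr[6]=3
(3, 5): arr[3]=16 > arr[5]=14
(3, 6): arr[3]=16 > arr[6]=3
(4, 5): arr[4]=18 > arr[5]=14
(4, 6): arr[4]=18 > arr[6]=3
(4, 7): arr[4]=18 > arr[7]=16
(5, 6): arr[5]=14 > arr[6]=3

Total inversions: 11

The array has 11 inversion(s): (0,1), (0,2), (0,6), (1,2), (1,6), (3,5), (3,6), (4,5), (4,6), (4,7), (5,6). Each pair (i,j) satisfies i < j and arr[i] > arr[j].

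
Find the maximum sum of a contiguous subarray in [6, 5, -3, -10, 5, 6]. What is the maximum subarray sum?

Using Kadane's algorithm on [6, 5, -3, -10, 5, 6]:

Scanning through the array:
Position 1 (value 5): max_ending_here = 11, max_so_far = 11
Position 2 (value -3): max_ending_here = 8, max_so_far = 11
Position 3 (value -10): max_ending_here = -2, max_so_far = 11
Position 4 (value 5): max_ending_here = 5, max_so_far = 11
Position 5 (value 6): max_ending_here = 11, max_so_far = 11

Maximum subarray: [6, 5]
Maximum sum: 11

The maximum subarray is [6, 5] with sum 11. This subarray runs from index 0 to index 1.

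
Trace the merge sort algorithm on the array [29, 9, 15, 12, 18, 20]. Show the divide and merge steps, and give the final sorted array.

Merge sort trace:

Split: [29, 9, 15, 12, 18, 20] -> [29, 9, 15] and [12, 18, 20]
  Split: [29, 9, 15] -> [29] and [9, 15]
    Split: [9, 15] -> [9] and [15]
    Merge: [9] + [15] -> [9, 15]
  Merge: [29] + [9, 15] -> [9, 15, 29]
  Split: [12, 18, 20] -> [12] and [18, 20]
    Split: [18, 20] -> [18] and [20]
    Merge: [18] + [20] -> [18, 20]
  Merge: [12] + [18, 20] -> [12, 18, 20]
Merge: [9, 15, 29] + [12, 18, 20] -> [9, 12, 15, 18, 20, 29]

Final sorted array: [9, 12, 15, 18, 20, 29]

The merge sort proceeds by recursively splitting the array and merging sorted halves.
After all merges, the sorted array is [9, 12, 15, 18, 20, 29].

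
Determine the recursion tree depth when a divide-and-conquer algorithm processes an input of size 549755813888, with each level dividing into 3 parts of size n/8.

For divide and conquer with division factor 8:

Problem sizes at each level:
Level 0: 549755813888
Level 1: 68719476736
Level 2: 8589934592
Level 3: 1073741824
Level 4: 134217728
Level 5: 16777216
Level 6: 2097152
Level 7: 262144
Level 8: 32768
Level 9: 4096
Level 10: 512
Level 11: 64
Level 12: 8
Level 13: 1

The root is level 0 and the size-1 base case is level 13 (the tree spans levels 0 through 13, i.e. 14 levels counting the root), so the depth is the number of divisions: log_8(549755813888) = 13

The recursion tree depth is log_8(549755813888) = 13. At each level, the problem size is divided by 8, so it takes 13 divisions to reduce to a base case of size 1. The algorithm makes 3 recursive calls at each level.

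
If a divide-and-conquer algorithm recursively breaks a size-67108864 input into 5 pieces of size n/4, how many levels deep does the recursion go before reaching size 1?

For divide and conquer with division factor 4:

Problem sizes at each level:
Level 0: 67108864
Level 1: 16777216
Level 2: 4194304
Level 3: 1048576
Level 4: 262144
Level 5: 65536
Level 6: 16384
Level 7: 4096
Level 8: 1024
Level 9: 256
Level 10: 64
Level 11: 16
Level 12: 4
Level 13: 1

The root is level 0 and the size-1 base case is level 13 (the tree spans levels 0 through 13, i.e. 14 levels counting the root), so the depth is the number of divisions: log_4(67108864) = 13

The recursion tree depth is log_4(67108864) = 13. At each level, the problem size is divided by 4, so it takes 13 divisions to reduce to a base case of size 1. The algorithm makes 5 recursive calls at each level.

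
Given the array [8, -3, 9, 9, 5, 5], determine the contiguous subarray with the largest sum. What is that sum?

Using Kadane's algorithm on [8, -3, 9, 9, 5, 5]:

Scanning through the array:
Position 1 (value -3): max_ending_here = 5, max_so_far = 8
Position 2 (value 9): max_ending_here = 14, max_so_far = 14
Position 3 (value 9): max_ending_here = 23, max_so_far = 23
Position 4 (value 5): max_ending_here = 28, max_so_far = 28
Position 5 (value 5): max_ending_here = 33, max_so_far = 33

Maximum subarray: [8, -3, 9, 9, 5, 5]
Maximum sum: 33

The maximum subarray is [8, -3, 9, 9, 5, 5] with sum 33. This subarray runs from index 0 to index 5.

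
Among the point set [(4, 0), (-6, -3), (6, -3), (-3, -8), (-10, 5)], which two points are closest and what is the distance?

Computing all pairwise distances among 5 points:

d((4, 0), (-6, -3)) = 10.4403
d((4, 0), (6, -3)) = 3.6056 <-- minimum
d((4, 0), (-3, -8)) = 10.6301
d((4, 0), (-10, 5)) = 14.8661
d((-6, -3), (6, -3)) = 12.0
d((-6, -3), (-3, -8)) = 5.831
d((-6, -3), (-10, 5)) = 8.9443
d((6, -3), (-3, -8)) = 10.2956
d((6, -3), (-10, 5)) = 17.8885
d((-3, -8), (-10, 5)) = 14.7648

Closest pair: (4, 0) and (6, -3) with distance 3.6056

The closest pair is (4, 0) and (6, -3) with Euclidean distance 3.6056. For 5 points, brute-force pairwise comparison is shown above. For large n, the divide-and-conquer algorithm (sort by x, recurse on halves, check the dividing strip) achieves O(n log n).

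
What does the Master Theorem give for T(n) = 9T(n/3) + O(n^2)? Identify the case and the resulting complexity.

Master Theorem for T(n) = 9T(n/3) + O(n^2):

a = 9, b = 3, c = 2
log_b(a) = log_3(9) = 2.0000

Case 2: c = 2 = log_3(9) = 2.0000
T(n) = O(n^2 log n) = O(n^2 log n)

For T(n) = 9T(n/3) + O(n^2): log_3(9) = 2.0000. This is Case 2 of the Master Theorem (c = log_b(a), equal work at all levels), giving O(n^2 log n).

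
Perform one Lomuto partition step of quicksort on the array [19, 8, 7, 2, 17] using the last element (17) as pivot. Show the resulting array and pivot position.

Lomuto partition with pivot = 17:

Initial array: [19, 8, 7, 2, 17]

arr[0]=19 > 17: no swap
arr[1]=8 <= 17: swap with position 0, array becomes [8, 19, 7, 2, 17]
arr[2]=7 <= 17: swap with position 1, array becomes [8, 7, 19, 2, 17]
arr[3]=2 <= 17: swap with position 2, array becomes [8, 7, 2, 19, 17]

Place pivot at position 3: [8, 7, 2, 17, 19]
Pivot position: 3

After partitioning with pivot 17, the array becomes [8, 7, 2, 17, 19]. The pivot is placed at index 3. All elements to the left of the pivot are <= 17, and all elements to the right are > 17.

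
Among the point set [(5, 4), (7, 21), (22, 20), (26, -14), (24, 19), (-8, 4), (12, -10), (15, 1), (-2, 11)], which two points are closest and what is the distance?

Computing all pairwise distances among 9 points:

d((5, 4), (7, 21)) = 17.1172
d((5, 4), (22, 20)) = 23.3452
d((5, 4), (26, -14)) = 27.6586
d((5, 4), (24, 19)) = 24.2074
d((5, 4), (-8, 4)) = 13.0
d((5, 4), (12, -10)) = 15.6525
d((5, 4), (15, 1)) = 10.4403
d((5, 4), (-2, 11)) = 9.8995
d((7, 21), (22, 20)) = 15.0333
d((7, 21), (26, -14)) = 39.8246
d((7, 21), (24, 19)) = 17.1172
d((7, 21), (-8, 4)) = 22.6716
d((7, 21), (12, -10)) = 31.4006
d((7, 21), (15, 1)) = 21.5407
d((7, 21), (-2, 11)) = 13.4536
d((22, 20), (26, -14)) = 34.2345
d((22, 20), (24, 19)) = 2.2361 <-- minimum
d((22, 20), (-8, 4)) = 34.0
d((22, 20), (12, -10)) = 31.6228
d((22, 20), (15, 1)) = 20.2485
d((22, 20), (-2, 11)) = 25.632
d((26, -14), (24, 19)) = 33.0606
d((26, -14), (-8, 4)) = 38.4708
d((26, -14), (12, -10)) = 14.5602
d((26, -14), (15, 1)) = 18.6011
d((26, -14), (-2, 11)) = 37.5366
d((24, 19), (-8, 4)) = 35.3412
d((24, 19), (12, -10)) = 31.3847
d((24, 19), (15, 1)) = 20.1246
d((24, 19), (-2, 11)) = 27.2029
d((-8, 4), (12, -10)) = 24.4131
d((-8, 4), (15, 1)) = 23.1948
d((-8, 4), (-2, 11)) = 9.2195
d((12, -10), (15, 1)) = 11.4018
d((12, -10), (-2, 11)) = 25.2389
d((15, 1), (-2, 11)) = 19.7231

Closest pair: (22, 20) and (24, 19) with distance 2.2361

The closest pair is (22, 20) and (24, 19) with Euclidean distance 2.2361. For 9 points, brute-force pairwise comparison is shown above. For large n, the divide-and-conquer algorithm (sort by x, recurse on halves, check the dividing strip) achieves O(n log n).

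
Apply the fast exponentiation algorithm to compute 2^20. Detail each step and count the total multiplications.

Computing 2^20 by squaring (build up from 2^1; each line after the first costs one multiplication):

2^1 = 2
2^2 = (2^1)^2 = 2^2 = 4
2^4 = (2^2)^2 = 4^2 = 16
2^5 = 2 * 2^4 = 2 * 16 = 32
2^10 = (2^5)^2 = 32^2 = 1024
2^20 = (2^10)^2 = 1024^2 = 1048576

Result: 1048576
Multiplications needed: 5 (5 lines after 2^1)

2^20 = 1048576. Using exponentiation by squaring, this requires 5 multiplications. The key idea: if the exponent is even, square the half-power; if odd, multiply by the base once.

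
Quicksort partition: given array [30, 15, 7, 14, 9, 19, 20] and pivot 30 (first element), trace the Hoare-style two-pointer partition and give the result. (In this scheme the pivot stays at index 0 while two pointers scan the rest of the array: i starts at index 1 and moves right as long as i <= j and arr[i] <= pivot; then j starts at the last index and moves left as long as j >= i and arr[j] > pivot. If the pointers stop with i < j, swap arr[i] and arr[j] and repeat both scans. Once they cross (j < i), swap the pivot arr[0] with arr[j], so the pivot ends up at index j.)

Hoare-style two-pointer partition with pivot = 30:

Initial array: [30, 15, 7, 14, 9, 19, 20]

Pointers start at i = 1, j = 6.
i ends at 7, j ends at 6: the pointers have crossed (j < i), so scanning stops.

Swap pivot arr[0] with arr[6] to place pivot at position 6: [20, 15, 7, 14, 9, 19, 30]
Pivot position: 6

After partitioning with pivot 30, the array becomes [20, 15, 7, 14, 9, 19, 30]. The pivot is placed at index 6. All elements to the left of the pivot are <= 30, and all elements to the right are > 30.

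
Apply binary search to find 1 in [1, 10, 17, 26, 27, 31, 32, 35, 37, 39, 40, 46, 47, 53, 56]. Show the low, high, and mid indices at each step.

Binary search for 1 in [1, 10, 17, 26, 27, 31, 32, 35, 37, 39, 40, 46, 47, 53, 56]:

lo=0, hi=14, mid=7, arr[mid]=35 -> 35 > 1, search left half
lo=0, hi=6, mid=3, arr[mid]=26 -> 26 > 1, search left half
lo=0, hi=2, mid=1, arr[mid]=10 -> 10 > 1, search left half
lo=0, hi=0, mid=0, arr[mid]=1 -> Found target at index 0!

Binary search finds 1 at index 0 after 4 comparisons. The search repeatedly halves the search space by comparing with the middle element.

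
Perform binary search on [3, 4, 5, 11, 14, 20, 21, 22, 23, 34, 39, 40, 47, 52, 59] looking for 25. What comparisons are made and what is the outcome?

Binary search for 25 in [3, 4, 5, 11, 14, 20, 21, 22, 23, 34, 39, 40, 47, 52, 59]:

lo=0, hi=14, mid=7, arr[mid]=22 -> 22 < 25, search right half
lo=8, hi=14, mid=11, arr[mid]=40 -> 40 > 25, search left half
lo=8, hi=10, mid=9, arr[mid]=34 -> 34 > 25, search left half
lo=8, hi=8, mid=8, arr[mid]=23 -> 23 < 25, search right half
lo=9 > hi=8, target 25 not found

Binary search determines that 25 is not in the array after 4 comparisons. The search space was exhausted without finding the target.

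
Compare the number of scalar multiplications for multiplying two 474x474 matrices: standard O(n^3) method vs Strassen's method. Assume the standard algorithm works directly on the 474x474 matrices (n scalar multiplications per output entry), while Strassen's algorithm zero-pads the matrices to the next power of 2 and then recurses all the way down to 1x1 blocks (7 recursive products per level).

Matrix multiplication for 474x474 matrices:

Strassen's algorithm requires power-of-2 dimensions. Pad 474x474 to 512x512 (next power of 2).

Standard algorithm: 474^3 = 106496424 multiplications
Strassen's algorithm: 7^(log2(512)) = 7^9 = 40353607 multiplications
Savings: 106496424 - 40353607 = 66142817 multiplications

Standard: 106496424 multiplications (474^3). Strassen: 40353607 multiplications (7^9, after padding to 512x512). Strassen reduces 8 recursive multiplications to 7 at each level.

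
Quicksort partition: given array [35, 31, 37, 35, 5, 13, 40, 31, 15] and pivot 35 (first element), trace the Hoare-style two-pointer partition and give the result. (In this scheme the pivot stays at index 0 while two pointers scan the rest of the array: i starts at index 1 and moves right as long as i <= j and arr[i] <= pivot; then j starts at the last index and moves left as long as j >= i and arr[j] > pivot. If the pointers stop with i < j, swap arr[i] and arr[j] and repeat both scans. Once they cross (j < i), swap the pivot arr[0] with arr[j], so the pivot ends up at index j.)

Hoare-style two-pointer partition with pivot = 35:

Initial array: [35, 31, 37, 35, 5, 13, 40, 31, 15]

Pointers start at i = 1, j = 8.
i stops at index 2 (arr[2]=37 > 35), j stops at index 8 (arr[8]=15 <= 35): swap arr[2] and arr[8], array becomes [35, 31, 15, 35, 5, 13, 40, 31, 37]
i stops at index 6 (arr[6]=40 > 35), j stops at index 7 (arr[7]=31 <= 35): swap arr[6] and arr[7], array becomes [35, 31, 15, 35, 5, 13, 31, 40, 37]
i ends at 7, j ends at 6: the pointers have crossed (j < i), so scanning stops.

Swap pivot arr[0] with arr[6] to place pivot at position 6: [31, 31, 15, 35, 5, 13, 35, 40, 37]
Pivot position: 6

After partitioning with pivot 35, the array becomes [31, 31, 15, 35, 5, 13, 35, 40, 37]. The pivot is placed at index 6. All elements to the left of the pivot are <= 35, and all elements to the right are > 35.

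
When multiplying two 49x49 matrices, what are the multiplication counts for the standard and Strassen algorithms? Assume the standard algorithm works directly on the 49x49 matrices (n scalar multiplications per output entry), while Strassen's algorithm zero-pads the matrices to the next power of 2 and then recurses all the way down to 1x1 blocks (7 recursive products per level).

Matrix multiplication for 49x49 matrices:

Strassen's algorithm requires power-of-2 dimensions. Pad 49x49 to 64x64 (next power of 2).

Standard algorithm: 49^3 = 117649 multiplications
Strassen's algorithm: 7^(log2(64)) = 7^6 = 117649 multiplications
Savings: 117649 - 117649 = 0 multiplications

Standard: 117649 multiplications (49^3). Strassen: 117649 multiplications (7^6, after padding to 64x64). Strassen reduces 8 recursive multiplications to 7 at each level.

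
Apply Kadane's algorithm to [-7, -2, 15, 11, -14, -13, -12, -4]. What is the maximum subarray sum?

Using Kadane's algorithm on [-7, -2, 15, 11, -14, -13, -12, -4]:

Scanning through the array:
Position 1 (value -2): max_ending_here = -2, max_so_far = -2
Position 2 (value 15): max_ending_here = 15, max_so_far = 15
Position 3 (value 11): max_ending_here = 26, max_so_far = 26
Position 4 (value -14): max_ending_here = 12, max_so_far = 26
Position 5 (value -13): max_ending_here = -1, max_so_far = 26
Position 6 (value -12): max_ending_here = -12, max_so_far = 26
Position 7 (value -4): max_ending_here = -4, max_so_far = 26

Maximum subarray: [15, 11]
Maximum sum: 26

The maximum subarray is [15, 11] with sum 26. This subarray runs from index 2 to index 3.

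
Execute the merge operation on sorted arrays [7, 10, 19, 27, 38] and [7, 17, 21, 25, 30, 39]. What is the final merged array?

Merging process:

Compare 7 vs 7: take 7 from left. Merged: [7]
Compare 10 vs 7: take 7 from right. Merged: [7, 7]
Compare 10 vs 17: take 10 from left. Merged: [7, 7, 10]
Compare 19 vs 17: take 17 from right. Merged: [7, 7, 10, 17]
Compare 19 vs 21: take 19 from left. Merged: [7, 7, 10, 17, 19]
Compare 27 vs 21: take 21 from right. Merged: [7, 7, 10, 17, 19, 21]
Compare 27 vs 25: take 25 from right. Merged: [7, 7, 10, 17, 19, 21, 25]
Compare 27 vs 30: take 27 from left. Merged: [7, 7, 10, 17, 19, 21, 25, 27]
Compare 38 vs 30: take 30 from right. Merged: [7, 7, 10, 17, 19, 21, 25, 27, 30]
Compare 38 vs 39: take 38 from left. Merged: [7, 7, 10, 17, 19, 21, 25, 27, 30, 38]
Append remaining from right: [39]. Merged: [7, 7, 10, 17, 19, 21, 25, 27, 30, 38, 39]

Final merged array: [7, 7, 10, 17, 19, 21, 25, 27, 30, 38, 39]
Total comparisons: 10

The merged array is [7, 7, 10, 17, 19, 21, 25, 27, 30, 38, 39], requiring 10 comparisons. The merge step runs in O(n) time where n is the total number of elements.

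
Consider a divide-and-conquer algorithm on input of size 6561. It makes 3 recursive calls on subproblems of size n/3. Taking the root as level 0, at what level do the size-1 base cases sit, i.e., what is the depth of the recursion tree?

For divide and conquer with division factor 3:

Problem sizes at each level:
Level 0: 6561
Level 1: 2187
Level 2: 729
Level 3: 243
Level 4: 81
Level 5: 27
Level 6: 9
Level 7: 3
Level 8: 1

The root is level 0 and the size-1 base case is level 8 (the tree spans levels 0 through 8, i.e. 9 levels counting the root), so the depth is the number of divisions: log_3(6561) = 8

The recursion tree depth is log_3(6561) = 8. At each level, the problem size is divided by 3, so it takes 8 divisions to reduce to a base case of size 1. The algorithm makes 3 recursive calls at each level.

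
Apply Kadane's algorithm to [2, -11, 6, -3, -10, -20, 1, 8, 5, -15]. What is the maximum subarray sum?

Using Kadane's algorithm on [2, -11, 6, -3, -10, -20, 1, 8, 5, -15]:

Scanning through the array:
Position 1 (value -11): max_ending_here = -9, max_so_far = 2
Position 2 (value 6): max_ending_here = 6, max_so_far = 6
Position 3 (value -3): max_ending_here = 3, max_so_far = 6
Position 4 (value -10): max_ending_here = -7, max_so_far = 6
Position 5 (value -20): max_ending_here = -20, max_so_far = 6
Position 6 (value 1): max_ending_here = 1, max_so_far = 6
Position 7 (value 8): max_ending_here = 9, max_so_far = 9
Position 8 (value 5): max_ending_here = 14, max_so_far = 14
Position 9 (value -15): max_ending_here = -1, max_so_far = 14

Maximum subarray: [1, 8, 5]
Maximum sum: 14

The maximum subarray is [1, 8, 5] with sum 14. This subarray runs from index 6 to index 8.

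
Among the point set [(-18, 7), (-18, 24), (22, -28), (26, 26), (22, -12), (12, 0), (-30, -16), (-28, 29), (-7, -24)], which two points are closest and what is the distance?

Computing all pairwise distances among 9 points:

d((-18, 7), (-18, 24)) = 17.0
d((-18, 7), (22, -28)) = 53.1507
d((-18, 7), (26, 26)) = 47.927
d((-18, 7), (22, -12)) = 44.2832
d((-18, 7), (12, 0)) = 30.8058
d((-18, 7), (-30, -16)) = 25.9422
d((-18, 7), (-28, 29)) = 24.1661
d((-18, 7), (-7, -24)) = 32.8938
d((-18, 24), (22, -28)) = 65.6049
d((-18, 24), (26, 26)) = 44.0454
d((-18, 24), (22, -12)) = 53.8145
d((-18, 24), (12, 0)) = 38.4187
d((-18, 24), (-30, -16)) = 41.7612
d((-18, 24), (-28, 29)) = 11.1803 <-- minimum
d((-18, 24), (-7, -24)) = 49.2443
d((22, -28), (26, 26)) = 54.1479
d((22, -28), (22, -12)) = 16.0
d((22, -28), (12, 0)) = 29.7321
d((22, -28), (-30, -16)) = 53.3667
d((22, -28), (-28, 29)) = 75.8222
d((22, -28), (-7, -24)) = 29.2746
d((26, 26), (22, -12)) = 38.2099
d((26, 26), (12, 0)) = 29.5296
d((26, 26), (-30, -16)) = 70.0
d((26, 26), (-28, 29)) = 54.0833
d((26, 26), (-7, -24)) = 59.9083
d((22, -12), (12, 0)) = 15.6205
d((22, -12), (-30, -16)) = 52.1536
d((22, -12), (-28, 29)) = 64.6607
d((22, -12), (-7, -24)) = 31.3847
d((12, 0), (-30, -16)) = 44.9444
d((12, 0), (-28, 29)) = 49.4065
d((12, 0), (-7, -24)) = 30.6105
d((-30, -16), (-28, 29)) = 45.0444
d((-30, -16), (-7, -24)) = 24.3516
d((-28, 29), (-7, -24)) = 57.0088

Closest pair: (-18, 24) and (-28, 29) with distance 11.1803

The closest pair is (-18, 24) and (-28, 29) with Euclidean distance 11.1803. For 9 points, brute-force pairwise comparison is shown above. For large n, the divide-and-conquer algorithm (sort by x, recurse on halves, check the dividing strip) achieves O(n log n).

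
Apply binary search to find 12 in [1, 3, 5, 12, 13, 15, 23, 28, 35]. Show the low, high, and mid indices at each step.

Binary search for 12 in [1, 3, 5, 12, 13, 15, 23, 28, 35]:

lo=0, hi=8, mid=4, arr[mid]=13 -> 13 > 12, search left half
lo=0, hi=3, mid=1, arr[mid]=3 -> 3 < 12, search right half
lo=2, hi=3, mid=2, arr[mid]=5 -> 5 < 12, search right half
lo=3, hi=3, mid=3, arr[mid]=12 -> Found target at index 3!

Binary search finds 12 at index 3 after 4 comparisons. The search repeatedly halves the search space by comparing with the middle element.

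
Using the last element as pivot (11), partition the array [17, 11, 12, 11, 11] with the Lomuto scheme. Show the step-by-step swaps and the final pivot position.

Lomuto partition with pivot = 11:

Initial array: [17, 11, 12, 11, 11]

arr[0]=17 > 11: no swap
arr[1]=11 <= 11: swap with position 0, array becomes [11, 17, 12, 11, 11]
arr[2]=12 > 11: no swap
arr[3]=11 <= 11: swap with position 1, array becomes [11, 11, 12, 17, 11]

Place pivot at position 2: [11, 11, 11, 17, 12]
Pivot position: 2

After partitioning with pivot 11, the array becomes [11, 11, 11, 17, 12]. The pivot is placed at index 2. All elements to the left of the pivot are <= 11, and all elements to the right are > 11.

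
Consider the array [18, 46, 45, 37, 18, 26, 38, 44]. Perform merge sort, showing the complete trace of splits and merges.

Merge sort trace:

Split: [18, 46, 45, 37, 18, 26, 38, 44] -> [18, 46, 45, 37] and [18, 26, 38, 44]
  Split: [18, 46, 45, 37] -> [18, 46] and [45, 37]
    Split: [18, 46] -> [18] and [46]
    Merge: [18] + [46] -> [18, 46]
    Split: [45, 37] -> [45] and [37]
    Merge: [45] + [37] -> [37, 45]
  Merge: [18, 46] + [37, 45] -> [18, 37, 45, 46]
  Split: [18, 26, 38, 44] -> [18, 26] and [38, 44]
    Split: [18, 26] -> [18] and [26]
    Merge: [18] + [26] -> [18, 26]
    Split: [38, 44] -> [38] and [44]
    Merge: [38] + [44] -> [38, 44]
  Merge: [18, 26] + [38, 44] -> [18, 26, 38, 44]
Merge: [18, 37, 45, 46] + [18, 26, 38, 44] -> [18, 18, 26, 37, 38, 44, 45, 46]

Final sorted array: [18, 18, 26, 37, 38, 44, 45, 46]

The merge sort proceeds by recursively splitting the array and merging sorted halves.
After all merges, the sorted array is [18, 18, 26, 37, 38, 44, 45, 46].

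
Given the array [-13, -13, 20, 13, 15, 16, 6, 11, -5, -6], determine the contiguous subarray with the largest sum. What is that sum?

Using Kadane's algorithm on [-13, -13, 20, 13, 15, 16, 6, 11, -5, -6]:

Scanning through the array:
Position 1 (value -13): max_ending_here = -13, max_so_far = -13
Position 2 (value 20): max_ending_here = 20, max_so_far = 20
Position 3 (value 13): max_ending_here = 33, max_so_far = 33
Position 4 (value 15): max_ending_here = 48, max_so_far = 48
Position 5 (value 16): max_ending_here = 64, max_so_far = 64
Position 6 (value 6): max_ending_here = 70, max_so_far = 70
Position 7 (value 11): max_ending_here = 81, max_so_far = 81
Position 8 (value -5): max_ending_here = 76, max_so_far = 81
Position 9 (value -6): max_ending_here = 70, max_so_far = 81

Maximum subarray: [20, 13, 15, 16, 6, 11]
Maximum sum: 81

The maximum subarray is [20, 13, 15, 16, 6, 11] with sum 81. This subarray runs from index 2 to index 7.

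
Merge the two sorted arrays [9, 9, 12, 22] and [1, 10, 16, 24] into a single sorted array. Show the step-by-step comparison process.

Merging process:

Compare 9 vs 1: take 1 from right. Merged: [1]
Compare 9 vs 10: take 9 from left. Merged: [1, 9]
Compare 9 vs 10: take 9 from left. Merged: [1, 9, 9]
Compare 12 vs 10: take 10 from right. Merged: [1, 9, 9, 10]
Compare 12 vs 16: take 12 from left. Merged: [1, 9, 9, 10, 12]
Compare 22 vs 16: take 16 from right. Merged: [1, 9, 9, 10, 12, 16]
Compare 22 vs 24: take 22 from left. Merged: [1, 9, 9, 10, 12, 16, 22]
Append remaining from right: [24]. Merged: [1, 9, 9, 10, 12, 16, 22, 24]

Final merged array: [1, 9, 9, 10, 12, 16, 22, 24]
Total comparisons: 7

The merged array is [1, 9, 9, 10, 12, 16, 22, 24], requiring 7 comparisons. The merge step runs in O(n) time where n is the total number of elements.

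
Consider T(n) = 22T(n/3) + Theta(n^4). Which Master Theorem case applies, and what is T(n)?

Master Theorem for T(n) = 22T(n/3) + O(n^4):

a = 22, b = 3, c = 4
log_b(a) = log_3(22) = 2.8136

Case 3: c = 4 > log_3(22) = 2.8136
T(n) = O(n^4) = O(n^4)

For T(n) = 22T(n/3) + O(n^4): log_3(22) = 2.8136. This is Case 3 of the Master Theorem (c > log_b(a), work dominated by root), giving O(n^4).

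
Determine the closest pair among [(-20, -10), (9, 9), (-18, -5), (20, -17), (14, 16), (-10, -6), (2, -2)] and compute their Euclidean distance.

Computing all pairwise distances among 7 points:

d((-20, -10), (9, 9)) = 34.6699
d((-20, -10), (-18, -5)) = 5.3852 <-- minimum
d((-20, -10), (20, -17)) = 40.6079
d((-20, -10), (14, 16)) = 42.8019
d((-20, -10), (-10, -6)) = 10.7703
d((-20, -10), (2, -2)) = 23.4094
d((9, 9), (-18, -5)) = 30.4138
d((9, 9), (20, -17)) = 28.2312
d((9, 9), (14, 16)) = 8.6023
d((9, 9), (-10, -6)) = 24.2074
d((9, 9), (2, -2)) = 13.0384
d((-18, -5), (20, -17)) = 39.8497
d((-18, -5), (14, 16)) = 38.2753
d((-18, -5), (-10, -6)) = 8.0623
d((-18, -5), (2, -2)) = 20.2237
d((20, -17), (14, 16)) = 33.541
d((20, -17), (-10, -6)) = 31.9531
d((20, -17), (2, -2)) = 23.4307
d((14, 16), (-10, -6)) = 32.5576
d((14, 16), (2, -2)) = 21.6333
d((-10, -6), (2, -2)) = 12.6491

Closest pair: (-20, -10) and (-18, -5) with distance 5.3852

The closest pair is (-20, -10) and (-18, -5) with Euclidean distance 5.3852. For 7 points, brute-force pairwise comparison is shown above. For large n, the divide-and-conquer algorithm (sort by x, recurse on halves, check the dividing strip) achieves O(n log n).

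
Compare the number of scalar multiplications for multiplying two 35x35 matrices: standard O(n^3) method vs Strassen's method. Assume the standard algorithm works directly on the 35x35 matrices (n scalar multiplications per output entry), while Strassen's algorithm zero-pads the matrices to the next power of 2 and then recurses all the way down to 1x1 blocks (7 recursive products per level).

Matrix multiplication for 35x35 matrices:

Strassen's algorithm requires power-of-2 dimensions. Pad 35x35 to 64x64 (next power of 2).

Standard algorithm: 35^3 = 42875 multiplications
Strassen's algorithm: 7^(log2(64)) = 7^6 = 117649 multiplications
Difference: 42875 - 117649 = -74774 (Strassen uses MORE here due to padding overhead — for small or just-over-power-of-2 n, padding can outweigh the per-level savings)

Standard: 42875 multiplications (35^3). Strassen: 117649 multiplications (7^6, after padding to 64x64). Strassen reduces 8 recursive multiplications to 7 at each level.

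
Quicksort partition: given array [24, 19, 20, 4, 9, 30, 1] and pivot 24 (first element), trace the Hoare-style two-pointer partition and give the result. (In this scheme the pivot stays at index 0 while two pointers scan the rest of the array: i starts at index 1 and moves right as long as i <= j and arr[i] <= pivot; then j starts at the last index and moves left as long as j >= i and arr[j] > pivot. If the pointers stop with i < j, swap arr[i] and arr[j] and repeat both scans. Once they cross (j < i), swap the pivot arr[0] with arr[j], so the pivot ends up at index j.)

Hoare-style two-pointer partition with pivot = 24:

Initial array: [24, 19, 20, 4, 9, 30, 1]

Pointers start at i = 1, j = 6.
i stops at index 5 (arr[5]=30 > 24), j stops at index 6 (arr[6]=1 <= 24): swap arr[5] and arr[6], array becomes [24, 19, 20, 4, 9, 1, 30]
i ends at 6, j ends at 5: the pointers have crossed (j < i), so scanning stops.

Swap pivot arr[0] with arr[5] to place pivot at position 5: [1, 19, 20, 4, 9, 24, 30]
Pivot position: 5

After partitioning with pivot 24, the array becomes [1, 19, 20, 4, 9, 24, 30]. The pivot is placed at index 5. All elements to the left of the pivot are <= 24, and all elements to the right are > 24.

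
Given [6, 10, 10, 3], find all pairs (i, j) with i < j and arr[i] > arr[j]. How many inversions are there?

Finding inversions in [6, 10, 10, 3]:

(0, 3): arr[0]=6 > arr[3]=3
(1, 3): arr[1]=10 > arr[3]=3
(2, 3): arr[2]=10 > arr[3]=3

Total inversions: 3

The array has 3 inversion(s): (0,3), (1,3), (2,3). Each pair (i,j) satisfies i < j and arr[i] > arr[j].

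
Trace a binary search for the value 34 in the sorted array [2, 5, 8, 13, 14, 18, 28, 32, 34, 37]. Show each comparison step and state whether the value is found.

Binary search for 34 in [2, 5, 8, 13, 14, 18, 28, 32, 34, 37]:

lo=0, hi=9, mid=4, arr[mid]=14 -> 14 < 34, search right half
lo=5, hi=9, mid=7, arr[mid]=32 -> 32 < 34, search right half
lo=8, hi=9, mid=8, arr[mid]=34 -> Found target at index 8!

Binary search finds 34 at index 8 after 3 comparisons. The search repeatedly halves the search space by comparing with the middle element.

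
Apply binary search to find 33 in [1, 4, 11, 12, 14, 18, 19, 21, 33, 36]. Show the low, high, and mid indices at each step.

Binary search for 33 in [1, 4, 11, 12, 14, 18, 19, 21, 33, 36]:

lo=0, hi=9, mid=4, arr[mid]=14 -> 14 < 33, search right half
lo=5, hi=9, mid=7, arr[mid]=21 -> 21 < 33, search right half
lo=8, hi=9, mid=8, arr[mid]=33 -> Found target at index 8!

Binary search finds 33 at index 8 after 3 comparisons. The search repeatedly halves the search space by comparing with the middle element.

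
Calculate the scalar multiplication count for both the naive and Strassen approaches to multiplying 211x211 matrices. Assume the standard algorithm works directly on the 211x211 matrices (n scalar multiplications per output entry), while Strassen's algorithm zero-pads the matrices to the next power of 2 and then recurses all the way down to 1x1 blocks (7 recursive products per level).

Matrix multiplication for 211x211 matrices:

Strassen's algorithm requires power-of-2 dimensions. Pad 211x211 to 256x256 (next power of 2).

Standard algorithm: 211^3 = 9393931 multiplications
Strassen's algorithm: 7^(log2(256)) = 7^8 = 5764801 multiplications
Savings: 9393931 - 5764801 = 3629130 multiplications

Standard: 9393931 multiplications (211^3). Strassen: 5764801 multiplications (7^8, after padding to 256x256). Strassen reduces 8 recursive multiplications to 7 at each level.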